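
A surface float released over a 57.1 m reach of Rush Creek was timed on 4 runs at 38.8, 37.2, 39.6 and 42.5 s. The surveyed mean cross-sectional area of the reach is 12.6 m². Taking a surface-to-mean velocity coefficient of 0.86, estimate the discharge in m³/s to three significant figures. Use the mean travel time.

15.7 m³/s

t̄ = (38.8 + 37.2 + 39.6 + 42.5) / 4 = 39.525 s
v_surface = L / t̄ = 57.1 / 39.525 = 1.445 m/s
v_mean = 0.86 × 1.445 = 1.242 m/s
Q = A × v_mean = 12.6 × 1.242 = 15.65 m³/s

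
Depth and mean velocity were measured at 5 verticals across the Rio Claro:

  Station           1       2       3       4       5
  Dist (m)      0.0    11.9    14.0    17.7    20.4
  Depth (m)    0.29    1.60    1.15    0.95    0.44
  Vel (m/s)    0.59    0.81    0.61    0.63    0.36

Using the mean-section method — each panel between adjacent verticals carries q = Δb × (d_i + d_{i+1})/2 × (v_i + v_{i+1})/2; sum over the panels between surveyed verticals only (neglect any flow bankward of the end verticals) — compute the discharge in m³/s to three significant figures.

13.3 m³/s

Panel 1-2: Δb = 11.9 m, d̄ = (0.29+1.60)/2 = 0.945, v̄ = (0.59+0.81)/2 = 0.7 → q = 11.9×0.945×0.7 = 7.872 m³/s
Panel 2-3: Δb = 2.1 m, d̄ = (1.60+1.15)/2 = 1.375, v̄ = (0.81+0.61)/2 = 0.71 → q = 2.1×1.375×0.71 = 2.050 m³/s
Panel 3-4: Δb = 3.7 m, d̄ = (1.15+0.95)/2 = 1.05, v̄ = (0.61+0.63)/2 = 0.62 → q = 3.7×1.05×0.62 = 2.409 m³/s
Panel 4-5: Δb = 2.7 m, d̄ = (0.95+0.44)/2 = 0.695, v̄ = (0.63+0.36)/2 = 0.495 → q = 2.7×0.695×0.495 = 0.9289 m³/s
Q = Σ q = 13.26 m³/s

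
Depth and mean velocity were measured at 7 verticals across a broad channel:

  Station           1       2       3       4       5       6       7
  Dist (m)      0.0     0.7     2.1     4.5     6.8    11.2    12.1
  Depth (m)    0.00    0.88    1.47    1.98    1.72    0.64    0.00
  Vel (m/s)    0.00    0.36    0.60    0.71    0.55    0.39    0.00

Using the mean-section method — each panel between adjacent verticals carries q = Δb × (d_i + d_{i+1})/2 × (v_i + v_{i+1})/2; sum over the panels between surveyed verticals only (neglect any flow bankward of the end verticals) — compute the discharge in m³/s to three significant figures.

8.73 m³/s

Panel 1-2: Δb = 0.7 m, d̄ = (0.00+0.88)/2 = 0.44, v̄ = (0.00+0.36)/2 = 0.18 → q = 0.7×0.44×0.18 = 0.05544 m³/s
Panel 2-3: Δb = 1.4 m, d̄ = (0.88+1.47)/2 = 1.175, v̄ = (0.36+0.60)/2 = 0.48 → q = 1.4×1.175×0.48 = 0.7896 m³/s
Panel 3-4: Δb = 2.4 m, d̄ = (1.47+1.98)/2 = 1.725, v̄ = (0.60+0.71)/2 = 0.655 → q = 2.4×1.725×0.655 = 2.712 m³/s
Panel 4-5: Δb = 2.3 m, d̄ = (1.98+1.72)/2 = 1.85, v̄ = (0.71+0.55)/2 = 0.63 → q = 2.3×1.85×0.63 = 2.681 m³/s
Panel 5-6: Δb = 4.4 m, d̄ = (1.72+0.64)/2 = 1.18, v̄ = (0.55+0.39)/2 = 0.47 → q = 4.4×1.18×0.47 = 2.440 m³/s
Panel 6-7: Δb = 0.9 m, d̄ = (0.64+0.00)/2 = 0.32, v̄ = (0.39+0.00)/2 = 0.195 → q = 0.9×0.32×0.195 = 0.05616 m³/s
Q = Σ q = 8.734 m³/s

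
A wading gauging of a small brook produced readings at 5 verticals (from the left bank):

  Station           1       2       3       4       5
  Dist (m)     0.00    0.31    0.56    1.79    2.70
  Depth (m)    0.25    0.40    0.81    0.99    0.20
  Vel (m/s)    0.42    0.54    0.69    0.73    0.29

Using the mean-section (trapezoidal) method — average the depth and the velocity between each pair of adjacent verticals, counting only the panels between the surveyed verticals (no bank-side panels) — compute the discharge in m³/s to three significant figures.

1.20 m³/s

Panel 1-2: Δb = 0.31 m, d̄ = (0.25+0.40)/2 = 0.325, v̄ = (0.42+0.54)/2 = 0.48 → q = 0.31×0.325×0.48 = 0.04836 m³/s
Panel 2-3: Δb = 0.25 m, d̄ = (0.40+0.81)/2 = 0.605, v̄ = (0.54+0.69)/2 = 0.615 → q = 0.25×0.605×0.615 = 0.09302 m³/s
Panel 3-4: Δb = 1.23 m, d̄ = (0.81+0.99)/2 = 0.9, v̄ = (0.69+0.73)/2 = 0.71 → q = 1.23×0.9×0.71 = 0.7860 m³/s
Panel 4-5: Δb = 0.91 m, d̄ = (0.99+0.20)/2 = 0.595, v̄ = (0.73+0.29)/2 = 0.51 → q = 0.91×0.595×0.51 = 0.2761 m³/s
Q = Σ q = 1.203 m³/s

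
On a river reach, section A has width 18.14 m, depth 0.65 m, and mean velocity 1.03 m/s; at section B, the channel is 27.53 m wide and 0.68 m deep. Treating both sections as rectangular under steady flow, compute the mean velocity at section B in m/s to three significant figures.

0.649 m/s

Q = A₁V₁ = (18.14×0.65) × 1.03 = 12.14 m³/s
A₂ = 27.53 × 0.68 = 18.72 m²
V₂ = Q/A₂ = 12.14/18.72 = 0.6487 m/s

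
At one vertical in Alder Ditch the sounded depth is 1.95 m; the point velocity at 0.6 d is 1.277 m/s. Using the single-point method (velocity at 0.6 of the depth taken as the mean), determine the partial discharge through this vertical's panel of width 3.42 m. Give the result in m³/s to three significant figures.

v̄ = v₀.₆ = 1.277 m/s
q = v̄ × d × w = 1.277 × 1.95 × 3.42 = 8.516 m³/s

8.52 m³/s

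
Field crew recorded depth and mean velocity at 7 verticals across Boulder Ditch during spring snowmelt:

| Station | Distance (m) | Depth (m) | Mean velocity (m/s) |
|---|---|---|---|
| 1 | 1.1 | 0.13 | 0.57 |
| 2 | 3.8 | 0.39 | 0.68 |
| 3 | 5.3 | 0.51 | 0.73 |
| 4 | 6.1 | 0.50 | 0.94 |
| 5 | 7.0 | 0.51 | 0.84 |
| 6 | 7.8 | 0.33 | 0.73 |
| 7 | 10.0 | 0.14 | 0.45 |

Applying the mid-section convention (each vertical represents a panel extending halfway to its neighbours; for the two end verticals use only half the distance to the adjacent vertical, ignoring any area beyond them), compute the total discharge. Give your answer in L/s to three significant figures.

w_1 = (3.8 − 1.1)/2 = 1.35 m; q_1 = 0.57 × 0.13 × 1.35 = 0.1000 m³/s
w_2 = (5.3 − 1.1)/2 = 2.1 m; q_2 = 0.68 × 0.39 × 2.1 = 0.5569 m³/s
w_3 = (6.1 − 3.8)/2 = 1.15 m; q_3 = 0.73 × 0.51 × 1.15 = 0.4281 m³/s
w_4 = (7.0 − 5.3)/2 = 0.85 m; q_4 = 0.94 × 0.50 × 0.85 = 0.3995 m³/s
w_5 = (7.8 − 6.1)/2 = 0.85 m; q_5 = 0.84 × 0.51 × 0.85 = 0.3641 m³/s
w_6 = (10.0 − 7.0)/2 = 1.5 m; q_6 = 0.73 × 0.33 × 1.5 = 0.3614 m³/s
w_7 = (10.0 − 7.8)/2 = 1.1 m; q_7 = 0.45 × 0.14 × 1.1 = 0.06930 m³/s
Q = Σ qᵢ = 2.279 m³/s
= 2.279 × 1000 = 2279 L/s

2280 L/s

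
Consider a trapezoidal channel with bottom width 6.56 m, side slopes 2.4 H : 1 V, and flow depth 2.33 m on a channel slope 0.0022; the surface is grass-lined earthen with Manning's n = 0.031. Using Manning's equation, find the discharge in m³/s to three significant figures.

A = (b + z·y)·y = (6.56 + 2.4×2.33)×2.33 = 28.31 m²
P = b + 2y√(1+z²) = 6.56 + 2×2.33×√(1+2.4²) = 18.68 m
R = A/P = 28.31/18.68 = 1.516 m
Q = (1/n)·A·R^(2/3)·S^(1/2) = (1/0.031) × 28.31 × 1.516^(2/3) × 0.0022^(1/2) = 56.54 m³/s

56.5 m³/s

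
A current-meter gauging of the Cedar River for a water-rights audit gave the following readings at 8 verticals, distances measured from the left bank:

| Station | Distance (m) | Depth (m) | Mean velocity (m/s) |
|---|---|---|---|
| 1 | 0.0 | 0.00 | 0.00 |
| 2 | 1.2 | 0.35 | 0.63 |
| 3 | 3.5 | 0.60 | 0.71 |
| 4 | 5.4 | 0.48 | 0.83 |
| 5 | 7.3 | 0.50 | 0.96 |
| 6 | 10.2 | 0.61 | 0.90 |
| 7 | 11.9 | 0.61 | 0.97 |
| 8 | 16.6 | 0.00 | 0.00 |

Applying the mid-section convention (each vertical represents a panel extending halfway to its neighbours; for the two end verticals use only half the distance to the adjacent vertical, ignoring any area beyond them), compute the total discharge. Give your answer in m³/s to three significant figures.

w_2 = (3.5 − 0.0)/2 = 1.75 m; q_2 = 0.63 × 0.35 × 1.75 = 0.3859 m³/s
w_3 = (5.4 − 1.2)/2 = 2.1 m; q_3 = 0.71 × 0.60 × 2.1 = 0.8946 m³/s
w_4 = (7.3 − 3.5)/2 = 1.9 m; q_4 = 0.83 × 0.48 × 1.9 = 0.7570 m³/s
w_5 = (10.2 − 5.4)/2 = 2.4 m; q_5 = 0.96 × 0.50 × 2.4 = 1.152 m³/s
w_6 = (11.9 − 7.3)/2 = 2.3 m; q_6 = 0.90 × 0.61 × 2.3 = 1.263 m³/s
w_7 = (16.6 − 10.2)/2 = 3.2 m; q_7 = 0.97 × 0.61 × 3.2 = 1.893 m³/s
Stations 1, 8 contribute zero (depth or velocity is 0).
Q = Σ qᵢ = 6.346 m³/s

6.35 m³/s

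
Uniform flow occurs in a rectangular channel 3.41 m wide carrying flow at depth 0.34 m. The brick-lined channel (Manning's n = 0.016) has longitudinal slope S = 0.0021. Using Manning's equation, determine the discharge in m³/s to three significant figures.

1.43 m³/s

A = b·y = 3.41 × 0.34 = 1.159 m²
P = b + 2y = 3.41 + 2×0.34 = 4.090 m
R = A/P = 1.159/4.090 = 0.2835 m
Q = (1/n)·A·R^(2/3)·S^(1/2) = (1/0.016) × 1.159 × 0.2835^(2/3) × 0.0021^(1/2) = 1.433 m³/s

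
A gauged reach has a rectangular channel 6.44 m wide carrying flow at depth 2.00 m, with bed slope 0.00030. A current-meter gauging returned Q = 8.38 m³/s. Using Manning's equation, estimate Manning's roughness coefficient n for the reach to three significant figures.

A = b·y = 6.44 × 2.00 = 12.88 m²
P = b + 2y = 6.44 + 2×2.00 = 10.44 m
R = A/P = 12.88/10.44 = 1.234 m
n = (1/Q)·A·R^(2/3)·S^(1/2) = (1/8.38) × 12.88 × 1.150 × 0.01732 = 0.03062

0.0306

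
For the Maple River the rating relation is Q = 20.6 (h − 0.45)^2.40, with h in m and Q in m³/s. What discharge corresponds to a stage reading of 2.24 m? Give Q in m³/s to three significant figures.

Q = 20.6 × (2.24 − 0.45)^2.40 = 20.6 × 1.79^2.40 = 83.31 m³/s

83.3 m³/s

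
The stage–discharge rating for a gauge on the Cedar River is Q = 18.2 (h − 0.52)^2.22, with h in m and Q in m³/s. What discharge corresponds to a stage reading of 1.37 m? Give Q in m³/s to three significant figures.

Q = 18.2 × (1.37 − 0.52)^2.22 = 18.2 × 0.85^2.22 = 12.69 m³/s

12.7 m³/s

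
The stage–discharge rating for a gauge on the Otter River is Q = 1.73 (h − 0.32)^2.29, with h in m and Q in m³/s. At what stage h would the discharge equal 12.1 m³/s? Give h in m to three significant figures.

h − h₀ = (Q/C)^(1/b) = (12.1/1.73)^(1/2.29) = 2.338 m
h = 0.32 + 2.338 = 2.658 m

2.66 m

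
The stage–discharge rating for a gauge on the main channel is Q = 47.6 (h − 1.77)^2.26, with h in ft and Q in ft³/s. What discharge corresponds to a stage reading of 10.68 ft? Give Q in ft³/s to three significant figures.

Q = 47.6 × (10.68 − 1.77)^2.26 = 47.6 × 8.91^2.26 = 6673 ft³/s

6670 ft³/s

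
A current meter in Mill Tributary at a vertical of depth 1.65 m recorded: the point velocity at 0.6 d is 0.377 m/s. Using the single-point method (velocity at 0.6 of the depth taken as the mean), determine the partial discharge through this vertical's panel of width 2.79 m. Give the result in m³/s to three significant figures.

1.74 m³/s

v̄ = v₀.₆ = 0.377 m/s
q = v̄ × d × w = 0.3770 × 1.65 × 2.79 = 1.736 m³/s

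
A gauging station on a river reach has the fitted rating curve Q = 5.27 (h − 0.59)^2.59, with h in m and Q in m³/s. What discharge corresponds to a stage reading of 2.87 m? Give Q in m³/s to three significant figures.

44.6 m³/s

Q = 5.27 × (2.87 − 0.59)^2.59 = 5.27 × 2.28^2.59 = 44.55 m³/s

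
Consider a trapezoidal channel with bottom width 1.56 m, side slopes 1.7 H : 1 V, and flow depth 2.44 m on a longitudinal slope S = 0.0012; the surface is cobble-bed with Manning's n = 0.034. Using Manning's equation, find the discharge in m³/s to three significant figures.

A = (b + z·y)·y = (1.56 + 1.7×2.44)×2.44 = 13.93 m²
P = b + 2y√(1+z²) = 1.56 + 2×2.44×√(1+1.7²) = 11.18 m
R = A/P = 13.93/11.18 = 1.245 m
Q = (1/n)·A·R^(2/3)·S^(1/2) = (1/0.034) × 13.93 × 1.245^(2/3) × 0.0012^(1/2) = 16.42 m³/s

16.4 m³/s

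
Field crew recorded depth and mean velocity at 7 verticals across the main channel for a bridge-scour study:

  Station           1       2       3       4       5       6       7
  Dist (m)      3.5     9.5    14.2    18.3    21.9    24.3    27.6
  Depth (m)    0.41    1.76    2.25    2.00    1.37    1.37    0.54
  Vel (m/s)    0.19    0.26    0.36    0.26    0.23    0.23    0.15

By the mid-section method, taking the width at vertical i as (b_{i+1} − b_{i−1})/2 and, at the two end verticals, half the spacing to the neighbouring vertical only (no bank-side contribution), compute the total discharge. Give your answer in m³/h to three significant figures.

w_1 = (9.5 − 3.5)/2 = 3 m; q_1 = 0.19 × 0.41 × 3 = 0.2337 m³/s
w_2 = (14.2 − 3.5)/2 = 5.35 m; q_2 = 0.26 × 1.76 × 5.35 = 2.448 m³/s
w_3 = (18.3 − 9.5)/2 = 4.4 m; q_3 = 0.36 × 2.25 × 4.4 = 3.564 m³/s
w_4 = (21.9 − 14.2)/2 = 3.85 m; q_4 = 0.26 × 2.00 × 3.85 = 2.002 m³/s
w_5 = (24.3 − 18.3)/2 = 3 m; q_5 = 0.23 × 1.37 × 3 = 0.9453 m³/s
w_6 = (27.6 − 21.9)/2 = 2.85 m; q_6 = 0.23 × 1.37 × 2.85 = 0.8980 m³/s
w_7 = (27.6 − 24.3)/2 = 1.65 m; q_7 = 0.15 × 0.54 × 1.65 = 0.1337 m³/s
Q = Σ qᵢ = 10.22 m³/s
= 10.22 × 3600 = 36810 m³/h

36800 m³/h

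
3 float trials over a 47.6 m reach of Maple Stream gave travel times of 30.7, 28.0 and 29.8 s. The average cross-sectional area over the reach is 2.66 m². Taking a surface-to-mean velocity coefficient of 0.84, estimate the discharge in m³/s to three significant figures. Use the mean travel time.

t̄ = (30.7 + 28.0 + 29.8) / 3 = 29.5 s
v_surface = L / t̄ = 47.6 / 29.5 = 1.614 m/s
v_mean = 0.84 × 1.614 = 1.355 m/s
Q = A × v_mean = 2.66 × 1.355 = 3.605 m³/s

3.61 m³/s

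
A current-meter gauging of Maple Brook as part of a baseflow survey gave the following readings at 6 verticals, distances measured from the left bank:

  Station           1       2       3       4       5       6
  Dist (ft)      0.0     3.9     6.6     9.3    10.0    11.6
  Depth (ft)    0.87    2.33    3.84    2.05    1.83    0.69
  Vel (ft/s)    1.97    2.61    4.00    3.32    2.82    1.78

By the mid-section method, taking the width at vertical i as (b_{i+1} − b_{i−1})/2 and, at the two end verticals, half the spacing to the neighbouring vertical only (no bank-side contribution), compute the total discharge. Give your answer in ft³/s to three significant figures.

w_1 = (3.9 − 0.0)/2 = 1.95 ft; q_1 = 1.97 × 0.87 × 1.95 = 3.342 ft³/s
w_2 = (6.6 − 0.0)/2 = 3.3 ft; q_2 = 2.61 × 2.33 × 3.3 = 20.07 ft³/s
w_3 = (9.3 − 3.9)/2 = 2.7 ft; q_3 = 4.00 × 3.84 × 2.7 = 41.47 ft³/s
w_4 = (10.0 − 6.6)/2 = 1.7 ft; q_4 = 3.32 × 2.05 × 1.7 = 11.57 ft³/s
w_5 = (11.6 − 9.3)/2 = 1.15 ft; q_5 = 2.82 × 1.83 × 1.15 = 5.935 ft³/s
w_6 = (11.6 − 10.0)/2 = 0.8 ft; q_6 = 1.78 × 0.69 × 0.8 = 0.9826 ft³/s
Q = Σ qᵢ = 83.37 ft³/s

83.4 ft³/s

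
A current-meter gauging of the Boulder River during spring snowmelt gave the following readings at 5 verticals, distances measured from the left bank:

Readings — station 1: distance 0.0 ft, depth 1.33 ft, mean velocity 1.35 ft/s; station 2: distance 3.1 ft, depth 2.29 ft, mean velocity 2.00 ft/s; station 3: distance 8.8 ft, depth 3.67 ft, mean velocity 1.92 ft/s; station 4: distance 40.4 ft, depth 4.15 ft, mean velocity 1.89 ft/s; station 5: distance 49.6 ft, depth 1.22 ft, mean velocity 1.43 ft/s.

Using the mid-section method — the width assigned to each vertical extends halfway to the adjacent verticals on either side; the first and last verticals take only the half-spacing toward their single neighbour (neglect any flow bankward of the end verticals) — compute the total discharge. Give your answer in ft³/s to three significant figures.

w_1 = (3.1 − 0.0)/2 = 1.55 ft; q_1 = 1.35 × 1.33 × 1.55 = 2.783 ft³/s
w_2 = (8.8 − 0.0)/2 = 4.4 ft; q_2 = 2.00 × 2.29 × 4.4 = 20.15 ft³/s
w_3 = (40.4 − 3.1)/2 = 18.65 ft; q_3 = 1.92 × 3.67 × 18.65 = 131.4 ft³/s
w_4 = (49.6 − 8.8)/2 = 20.4 ft; q_4 = 1.89 × 4.15 × 20.4 = 160.0 ft³/s
w_5 = (49.6 − 40.4)/2 = 4.6 ft; q_5 = 1.43 × 1.22 × 4.6 = 8.025 ft³/s
Q = Σ qᵢ = 322.4 ft³/s

322 ft³/s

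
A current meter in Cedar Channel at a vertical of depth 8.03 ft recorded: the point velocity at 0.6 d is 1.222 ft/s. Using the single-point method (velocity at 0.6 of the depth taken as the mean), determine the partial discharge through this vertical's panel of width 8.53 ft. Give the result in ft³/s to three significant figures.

83.7 ft³/s

v̄ = v₀.₆ = 1.222 ft/s
q = v̄ × d × w = 1.222 × 8.03 × 8.53 = 83.70 ft³/s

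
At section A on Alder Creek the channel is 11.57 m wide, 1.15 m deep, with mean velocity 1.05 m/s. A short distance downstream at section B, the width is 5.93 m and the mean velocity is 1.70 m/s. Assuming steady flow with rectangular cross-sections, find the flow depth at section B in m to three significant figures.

1.39 m

Q = A₁V₁ = (11.57×1.15) × 1.05 = 13.97 m³/s
d₂ = Q/(b₂ V₂) = 13.97/(5.93×1.70) = 1.386 m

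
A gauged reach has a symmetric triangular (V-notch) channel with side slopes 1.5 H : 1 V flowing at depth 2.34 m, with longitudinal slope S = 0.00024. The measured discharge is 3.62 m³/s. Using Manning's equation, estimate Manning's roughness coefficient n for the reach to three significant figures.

0.0345

A = z·y² = 1.5×2.34² = 8.213 m²
P = 2y√(1+z²) = 2×2.34×√(1+1.5²) = 8.437 m
R = A/P = 8.213/8.437 = 0.9735 m
n = (1/Q)·A·R^(2/3)·S^(1/2) = (1/3.62) × 8.213 × 0.9823 × 0.01549 = 0.03453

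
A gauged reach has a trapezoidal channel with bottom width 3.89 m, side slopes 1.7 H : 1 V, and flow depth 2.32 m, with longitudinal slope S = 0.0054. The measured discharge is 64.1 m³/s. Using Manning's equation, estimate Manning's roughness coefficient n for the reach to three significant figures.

0.0260

A = (b + z·y)·y = (3.89 + 1.7×2.32)×2.32 = 18.17 m²
P = b + 2y√(1+z²) = 3.89 + 2×2.32×√(1+1.7²) = 13.04 m
R = A/P = 18.17/13.04 = 1.394 m
n = (1/Q)·A·R^(2/3)·S^(1/2) = (1/64.1) × 18.17 × 1.248 × 0.07348 = 0.02600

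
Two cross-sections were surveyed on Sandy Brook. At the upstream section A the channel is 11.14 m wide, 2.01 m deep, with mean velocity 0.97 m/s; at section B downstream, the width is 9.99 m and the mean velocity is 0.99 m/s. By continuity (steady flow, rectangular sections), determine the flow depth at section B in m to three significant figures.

Q = A₁V₁ = (11.14×2.01) × 0.97 = 21.72 m³/s
d₂ = Q/(b₂ V₂) = 21.72/(9.99×0.99) = 2.196 m

2.20 m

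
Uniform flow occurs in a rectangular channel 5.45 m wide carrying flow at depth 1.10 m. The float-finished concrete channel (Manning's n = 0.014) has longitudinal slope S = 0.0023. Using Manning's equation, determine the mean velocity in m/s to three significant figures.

A = b·y = 5.45 × 1.10 = 5.995 m²
P = b + 2y = 5.45 + 2×1.10 = 7.650 m
R = A/P = 5.995/7.650 = 0.7837 m
Q = (1/n)·A·R^(2/3)·S^(1/2) = (1/0.014) × 5.995 × 0.7837^(2/3) × 0.0023^(1/2) = 17.46 m³/s
V = Q/A = 17.46/5.995 = 2.912 m/s

2.91 m/s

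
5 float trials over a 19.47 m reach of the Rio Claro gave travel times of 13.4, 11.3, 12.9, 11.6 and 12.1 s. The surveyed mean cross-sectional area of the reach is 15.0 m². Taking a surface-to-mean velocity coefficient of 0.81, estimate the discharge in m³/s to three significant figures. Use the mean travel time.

t̄ = (13.4 + 11.3 + 12.9 + 11.6 + 12.1) / 5 = 12.26 s
v_surface = L / t̄ = 19.47 / 12.26 = 1.588 m/s
v_mean = 0.81 × 1.588 = 1.286 m/s
Q = A × v_mean = 15.0 × 1.286 = 19.30 m³/s

19.3 m³/s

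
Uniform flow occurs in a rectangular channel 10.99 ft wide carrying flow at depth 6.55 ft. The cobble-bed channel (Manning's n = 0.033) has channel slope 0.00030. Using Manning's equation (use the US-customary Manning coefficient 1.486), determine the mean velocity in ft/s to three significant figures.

1.62 ft/s

A = b·y = 10.99 × 6.55 = 71.98 ft²
P = b + 2y = 10.99 + 2×6.55 = 24.09 ft
R = A/P = 71.98/24.09 = 2.988 ft
Q = (1.486/n)·A·R^(2/3)·S^(1/2) = (1.486/0.033) × 71.98 × 2.988^(2/3) × 0.00030^(1/2) = 116.5 ft³/s
V = Q/A = 116.5/71.98 = 1.618 ft/s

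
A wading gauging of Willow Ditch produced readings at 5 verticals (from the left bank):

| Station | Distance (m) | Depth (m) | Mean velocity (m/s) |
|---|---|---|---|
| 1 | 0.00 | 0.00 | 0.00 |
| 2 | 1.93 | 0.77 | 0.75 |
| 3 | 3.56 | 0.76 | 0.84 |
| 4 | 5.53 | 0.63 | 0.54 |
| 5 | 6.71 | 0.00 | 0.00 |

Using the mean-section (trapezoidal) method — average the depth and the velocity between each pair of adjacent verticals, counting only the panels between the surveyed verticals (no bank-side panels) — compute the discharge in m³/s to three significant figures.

Panel 1-2: Δb = 1.93 m, d̄ = (0.00+0.77)/2 = 0.385, v̄ = (0.00+0.75)/2 = 0.375 → q = 1.93×0.385×0.375 = 0.2786 m³/s
Panel 2-3: Δb = 1.63 m, d̄ = (0.77+0.76)/2 = 0.765, v̄ = (0.75+0.84)/2 = 0.795 → q = 1.63×0.765×0.795 = 0.9913 m³/s
Panel 3-4: Δb = 1.97 m, d̄ = (0.76+0.63)/2 = 0.695, v̄ = (0.84+0.54)/2 = 0.69 → q = 1.97×0.695×0.69 = 0.9447 m³/s
Panel 4-5: Δb = 1.18 m, d̄ = (0.63+0.00)/2 = 0.315, v̄ = (0.54+0.00)/2 = 0.27 → q = 1.18×0.315×0.27 = 0.1004 m³/s
Q = Σ q = 2.315 m³/s

2.32 m³/s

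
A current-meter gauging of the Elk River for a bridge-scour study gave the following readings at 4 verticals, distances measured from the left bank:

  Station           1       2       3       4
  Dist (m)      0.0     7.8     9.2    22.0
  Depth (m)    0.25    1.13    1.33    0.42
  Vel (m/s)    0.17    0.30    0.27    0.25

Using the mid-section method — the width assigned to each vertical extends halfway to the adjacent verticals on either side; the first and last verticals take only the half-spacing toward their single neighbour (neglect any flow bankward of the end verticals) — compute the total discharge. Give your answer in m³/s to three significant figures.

w_1 = (7.8 − 0.0)/2 = 3.9 m; q_1 = 0.17 × 0.25 × 3.9 = 0.1658 m³/s
w_2 = (9.2 − 0.0)/2 = 4.6 m; q_2 = 0.30 × 1.13 × 4.6 = 1.559 m³/s
w_3 = (22.0 − 7.8)/2 = 7.1 m; q_3 = 0.27 × 1.33 × 7.1 = 2.550 m³/s
w_4 = (22.0 − 9.2)/2 = 6.4 m; q_4 = 0.25 × 0.42 × 6.4 = 0.6720 m³/s
Q = Σ qᵢ = 4.947 m³/s

4.95 m³/s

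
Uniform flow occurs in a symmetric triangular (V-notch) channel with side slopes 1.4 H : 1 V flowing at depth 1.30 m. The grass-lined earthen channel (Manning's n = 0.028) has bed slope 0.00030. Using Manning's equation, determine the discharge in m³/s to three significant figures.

A = z·y² = 1.4×1.30² = 2.366 m²
P = 2y√(1+z²) = 2×1.30×√(1+1.4²) = 4.473 m
R = A/P = 2.366/4.473 = 0.5289 m
Q = (1/n)·A·R^(2/3)·S^(1/2) = (1/0.028) × 2.366 × 0.5289^(2/3) × 0.00030^(1/2) = 0.9572 m³/s

0.957 m³/s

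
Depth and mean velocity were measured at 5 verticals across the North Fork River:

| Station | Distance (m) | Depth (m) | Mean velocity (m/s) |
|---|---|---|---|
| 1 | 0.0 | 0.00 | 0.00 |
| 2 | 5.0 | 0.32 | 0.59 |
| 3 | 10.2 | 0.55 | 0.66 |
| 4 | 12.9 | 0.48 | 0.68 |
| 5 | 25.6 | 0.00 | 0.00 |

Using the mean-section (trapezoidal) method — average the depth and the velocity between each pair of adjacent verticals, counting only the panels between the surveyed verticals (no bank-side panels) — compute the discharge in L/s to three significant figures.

3620 L/s

Panel 1-2: Δb = 5 m, d̄ = (0.00+0.32)/2 = 0.16, v̄ = (0.00+0.59)/2 = 0.295 → q = 5×0.16×0.295 = 0.2360 m³/s
Panel 2-3: Δb = 5.2 m, d̄ = (0.32+0.55)/2 = 0.435, v̄ = (0.59+0.66)/2 = 0.625 → q = 5.2×0.435×0.625 = 1.414 m³/s
Panel 3-4: Δb = 2.7 m, d̄ = (0.55+0.48)/2 = 0.515, v̄ = (0.66+0.68)/2 = 0.67 → q = 2.7×0.515×0.67 = 0.9316 m³/s
Panel 4-5: Δb = 12.7 m, d̄ = (0.48+0.00)/2 = 0.24, v̄ = (0.68+0.00)/2 = 0.34 → q = 12.7×0.24×0.34 = 1.036 m³/s
Q = Σ q = 3.618 m³/s
= 3.618 × 1000 = 3618 L/s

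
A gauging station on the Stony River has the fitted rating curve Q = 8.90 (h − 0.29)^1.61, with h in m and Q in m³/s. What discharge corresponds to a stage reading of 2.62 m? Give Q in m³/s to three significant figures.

Q = 8.90 × (2.62 − 0.29)^1.61 = 8.90 × 2.33^1.61 = 34.74 m³/s

34.7 m³/s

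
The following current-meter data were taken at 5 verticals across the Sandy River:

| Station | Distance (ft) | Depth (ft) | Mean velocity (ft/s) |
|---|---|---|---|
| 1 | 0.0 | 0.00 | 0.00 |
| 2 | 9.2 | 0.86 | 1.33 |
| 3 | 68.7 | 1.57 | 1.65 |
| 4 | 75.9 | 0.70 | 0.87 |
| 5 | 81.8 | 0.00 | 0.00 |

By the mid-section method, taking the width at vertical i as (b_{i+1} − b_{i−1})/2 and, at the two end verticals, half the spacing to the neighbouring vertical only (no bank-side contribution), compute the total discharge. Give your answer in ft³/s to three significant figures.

w_2 = (68.7 − 0.0)/2 = 34.35 ft; q_2 = 1.33 × 0.86 × 34.35 = 39.29 ft³/s
w_3 = (75.9 − 9.2)/2 = 33.35 ft; q_3 = 1.65 × 1.57 × 33.35 = 86.39 ft³/s
w_4 = (81.8 − 68.7)/2 = 6.55 ft; q_4 = 0.87 × 0.70 × 6.55 = 3.989 ft³/s
Stations 1, 5 contribute zero (depth or velocity is 0).
Q = Σ qᵢ = 129.7 ft³/s

130 ft³/s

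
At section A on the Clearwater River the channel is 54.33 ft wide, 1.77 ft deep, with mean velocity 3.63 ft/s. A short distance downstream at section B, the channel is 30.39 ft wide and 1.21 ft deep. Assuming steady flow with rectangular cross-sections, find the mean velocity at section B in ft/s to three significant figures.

Q = A₁V₁ = (54.33×1.77) × 3.63 = 349.1 ft³/s
A₂ = 30.39 × 1.21 = 36.77 ft²
V₂ = Q/A₂ = 349.1/36.77 = 9.493 ft/s

9.49 ft/s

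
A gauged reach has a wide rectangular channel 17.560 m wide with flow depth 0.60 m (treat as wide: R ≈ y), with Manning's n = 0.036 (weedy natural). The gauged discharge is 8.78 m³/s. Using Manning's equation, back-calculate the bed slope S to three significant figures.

A = b·y = 17.560 × 0.60 = 10.54 m²
Wide channel: R ≈ y = 0.60 m
S = (Q·n / (1·A·R^(2/3)))² = (8.78×0.036 / (1×10.54×0.7114))² = 0.001778

0.00178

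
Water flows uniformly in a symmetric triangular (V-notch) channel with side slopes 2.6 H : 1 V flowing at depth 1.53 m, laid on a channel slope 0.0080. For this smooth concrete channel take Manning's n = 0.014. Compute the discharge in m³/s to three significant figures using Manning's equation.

A = z·y² = 2.6×1.53² = 6.086 m²
P = 2y√(1+z²) = 2×1.53×√(1+2.6²) = 8.524 m
R = A/P = 6.086/8.524 = 0.7140 m
Q = (1/n)·A·R^(2/3)·S^(1/2) = (1/0.014) × 6.086 × 0.7140^(2/3) × 0.0080^(1/2) = 31.06 m³/s

31.1 m³/s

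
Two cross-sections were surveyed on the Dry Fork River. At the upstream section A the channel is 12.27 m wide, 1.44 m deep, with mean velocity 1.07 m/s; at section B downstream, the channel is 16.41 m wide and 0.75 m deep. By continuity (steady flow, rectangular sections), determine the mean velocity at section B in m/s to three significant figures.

Q = A₁V₁ = (12.27×1.44) × 1.07 = 18.91 m³/s
A₂ = 16.41 × 0.75 = 12.31 m²
V₂ = Q/A₂ = 18.91/12.31 = 1.536 m/s

1.54 m/s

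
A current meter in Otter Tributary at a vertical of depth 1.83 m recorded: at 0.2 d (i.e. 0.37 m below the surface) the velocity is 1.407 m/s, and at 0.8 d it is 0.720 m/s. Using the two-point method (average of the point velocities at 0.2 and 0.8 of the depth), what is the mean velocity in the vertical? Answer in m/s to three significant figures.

v̄ = (1.407 + 0.720) / 2 = 1.064 m/s

1.06 m/s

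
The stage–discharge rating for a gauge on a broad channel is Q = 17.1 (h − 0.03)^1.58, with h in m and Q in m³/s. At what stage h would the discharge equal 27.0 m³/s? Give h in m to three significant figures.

h − h₀ = (Q/C)^(1/b) = (27.0/17.1)^(1/1.58) = 1.335 m
h = 0.03 + 1.335 = 1.365 m

1.37 m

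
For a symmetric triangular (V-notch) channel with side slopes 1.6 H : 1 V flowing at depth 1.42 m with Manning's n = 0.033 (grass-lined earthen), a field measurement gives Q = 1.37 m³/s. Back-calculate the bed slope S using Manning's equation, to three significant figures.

A = z·y² = 1.6×1.42² = 3.226 m²
P = 2y√(1+z²) = 2×1.42×√(1+1.6²) = 5.359 m
R = A/P = 3.226/5.359 = 0.6021 m
S = (Q·n / (1·A·R^(2/3)))² = (1.37×0.033 / (1×3.226×0.7130))² = 0.0003863

0.000386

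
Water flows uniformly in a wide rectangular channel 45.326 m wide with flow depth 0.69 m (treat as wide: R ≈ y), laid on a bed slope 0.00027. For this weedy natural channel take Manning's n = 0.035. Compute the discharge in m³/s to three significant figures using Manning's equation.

A = b·y = 45.326 × 0.69 = 31.27 m²
Wide channel: R ≈ y = 0.69 m
Q = (1/n)·A·R^(2/3)·S^(1/2) = (1/0.035) × 31.27 × 0.6900^(2/3) × 0.00027^(1/2) = 11.47 m³/s

11.5 m³/s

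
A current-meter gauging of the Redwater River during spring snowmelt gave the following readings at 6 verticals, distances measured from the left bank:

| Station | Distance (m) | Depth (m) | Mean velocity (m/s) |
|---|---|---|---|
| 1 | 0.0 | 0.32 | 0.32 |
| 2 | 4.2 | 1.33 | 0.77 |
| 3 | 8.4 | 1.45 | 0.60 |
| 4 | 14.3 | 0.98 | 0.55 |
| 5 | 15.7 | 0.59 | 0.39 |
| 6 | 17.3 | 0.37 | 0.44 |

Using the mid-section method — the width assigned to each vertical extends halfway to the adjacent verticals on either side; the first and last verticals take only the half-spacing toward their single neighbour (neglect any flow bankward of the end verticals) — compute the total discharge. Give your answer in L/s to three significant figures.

11400 L/s

w_1 = (4.2 − 0.0)/2 = 2.1 m; q_1 = 0.32 × 0.32 × 2.1 = 0.2150 m³/s
w_2 = (8.4 − 0.0)/2 = 4.2 m; q_2 = 0.77 × 1.33 × 4.2 = 4.301 m³/s
w_3 = (14.3 − 4.2)/2 = 5.05 m; q_3 = 0.60 × 1.45 × 5.05 = 4.394 m³/s
w_4 = (15.7 − 8.4)/2 = 3.65 m; q_4 = 0.55 × 0.98 × 3.65 = 1.967 m³/s
w_5 = (17.3 − 14.3)/2 = 1.5 m; q_5 = 0.39 × 0.59 × 1.5 = 0.3452 m³/s
w_6 = (17.3 − 15.7)/2 = 0.8 m; q_6 = 0.44 × 0.37 × 0.8 = 0.1302 m³/s
Q = Σ qᵢ = 11.35 m³/s
= 11.35 × 1000 = 11350 L/s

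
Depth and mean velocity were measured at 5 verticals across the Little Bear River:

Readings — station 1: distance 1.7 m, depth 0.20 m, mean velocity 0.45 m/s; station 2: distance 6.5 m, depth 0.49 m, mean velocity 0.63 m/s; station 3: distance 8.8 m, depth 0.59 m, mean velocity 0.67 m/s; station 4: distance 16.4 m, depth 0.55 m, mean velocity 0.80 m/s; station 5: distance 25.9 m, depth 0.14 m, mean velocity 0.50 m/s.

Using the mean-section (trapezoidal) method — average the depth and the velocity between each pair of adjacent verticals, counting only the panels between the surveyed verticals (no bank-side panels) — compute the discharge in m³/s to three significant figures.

7.02 m³/s

Panel 1-2: Δb = 4.8 m, d̄ = (0.20+0.49)/2 = 0.345, v̄ = (0.45+0.63)/2 = 0.54 → q = 4.8×0.345×0.54 = 0.8942 m³/s
Panel 2-3: Δb = 2.3 m, d̄ = (0.49+0.59)/2 = 0.54, v̄ = (0.63+0.67)/2 = 0.65 → q = 2.3×0.54×0.65 = 0.8073 m³/s
Panel 3-4: Δb = 7.6 m, d̄ = (0.59+0.55)/2 = 0.57, v̄ = (0.67+0.80)/2 = 0.735 → q = 7.6×0.57×0.735 = 3.184 m³/s
Panel 4-5: Δb = 9.5 m, d̄ = (0.55+0.14)/2 = 0.345, v̄ = (0.80+0.50)/2 = 0.65 → q = 9.5×0.345×0.65 = 2.130 m³/s
Q = Σ q = 7.016 m³/s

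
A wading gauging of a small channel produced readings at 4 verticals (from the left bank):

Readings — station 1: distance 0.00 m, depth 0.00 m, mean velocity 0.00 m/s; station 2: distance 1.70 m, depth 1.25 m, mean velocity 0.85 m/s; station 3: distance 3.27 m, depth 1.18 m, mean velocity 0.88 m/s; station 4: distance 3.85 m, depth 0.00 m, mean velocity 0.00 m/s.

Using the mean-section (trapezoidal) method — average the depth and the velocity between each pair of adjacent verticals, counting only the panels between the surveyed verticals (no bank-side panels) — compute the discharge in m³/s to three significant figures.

Panel 1-2: Δb = 1.7 m, d̄ = (0.00+1.25)/2 = 0.625, v̄ = (0.00+0.85)/2 = 0.425 → q = 1.7×0.625×0.425 = 0.4516 m³/s
Panel 2-3: Δb = 1.57 m, d̄ = (1.25+1.18)/2 = 1.215, v̄ = (0.85+0.88)/2 = 0.865 → q = 1.57×1.215×0.865 = 1.650 m³/s
Panel 3-4: Δb = 0.58 m, d̄ = (1.18+0.00)/2 = 0.59, v̄ = (0.88+0.00)/2 = 0.44 → q = 0.58×0.59×0.44 = 0.1506 m³/s
Q = Σ q = 2.252 m³/s

2.25 m³/s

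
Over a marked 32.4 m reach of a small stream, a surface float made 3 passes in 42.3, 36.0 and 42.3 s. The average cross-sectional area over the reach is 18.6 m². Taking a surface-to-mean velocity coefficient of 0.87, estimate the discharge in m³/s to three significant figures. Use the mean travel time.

t̄ = (42.3 + 36.0 + 42.3) / 3 = 40.2 s
v_surface = L / t̄ = 32.4 / 40.2 = 0.8060 m/s
v_mean = 0.87 × 0.8060 = 0.7012 m/s
Q = A × v_mean = 18.6 × 0.7012 = 13.04 m³/s

13.0 m³/s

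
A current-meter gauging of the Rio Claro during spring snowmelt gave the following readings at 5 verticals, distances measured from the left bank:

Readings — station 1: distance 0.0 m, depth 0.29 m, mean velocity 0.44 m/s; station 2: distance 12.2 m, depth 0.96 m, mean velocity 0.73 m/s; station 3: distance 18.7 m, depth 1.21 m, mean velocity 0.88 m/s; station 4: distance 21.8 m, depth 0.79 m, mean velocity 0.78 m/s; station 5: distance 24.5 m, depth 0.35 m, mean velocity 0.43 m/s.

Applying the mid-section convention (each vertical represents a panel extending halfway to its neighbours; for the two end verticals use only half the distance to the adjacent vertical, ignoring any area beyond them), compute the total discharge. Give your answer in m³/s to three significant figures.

w_1 = (12.2 − 0.0)/2 = 6.1 m; q_1 = 0.44 × 0.29 × 6.1 = 0.7784 m³/s
w_2 = (18.7 − 0.0)/2 = 9.35 m; q_2 = 0.73 × 0.96 × 9.35 = 6.552 m³/s
w_3 = (21.8 − 12.2)/2 = 4.8 m; q_3 = 0.88 × 1.21 × 4.8 = 5.111 m³/s
w_4 = (24.5 − 18.7)/2 = 2.9 m; q_4 = 0.78 × 0.79 × 2.9 = 1.787 m³/s
w_5 = (24.5 − 21.8)/2 = 1.35 m; q_5 = 0.43 × 0.35 × 1.35 = 0.2032 m³/s
Q = Σ qᵢ = 14.43 m³/s

14.4 m³/s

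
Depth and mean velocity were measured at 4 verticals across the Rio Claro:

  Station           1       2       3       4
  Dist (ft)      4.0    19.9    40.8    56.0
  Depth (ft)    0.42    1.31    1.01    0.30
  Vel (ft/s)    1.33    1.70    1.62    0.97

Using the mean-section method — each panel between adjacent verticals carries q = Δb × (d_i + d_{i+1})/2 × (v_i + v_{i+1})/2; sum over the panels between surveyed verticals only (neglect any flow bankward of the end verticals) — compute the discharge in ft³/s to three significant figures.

Panel 1-2: Δb = 15.9 ft, d̄ = (0.42+1.31)/2 = 0.865, v̄ = (1.33+1.70)/2 = 1.515 → q = 15.9×0.865×1.515 = 20.84 ft³/s
Panel 2-3: Δb = 20.9 ft, d̄ = (1.31+1.01)/2 = 1.16, v̄ = (1.70+1.62)/2 = 1.66 → q = 20.9×1.16×1.66 = 40.25 ft³/s
Panel 3-4: Δb = 15.2 ft, d̄ = (1.01+0.30)/2 = 0.655, v̄ = (1.62+0.97)/2 = 1.295 → q = 15.2×0.655×1.295 = 12.89 ft³/s
Q = Σ q = 73.97 ft³/s

74.0 ft³/s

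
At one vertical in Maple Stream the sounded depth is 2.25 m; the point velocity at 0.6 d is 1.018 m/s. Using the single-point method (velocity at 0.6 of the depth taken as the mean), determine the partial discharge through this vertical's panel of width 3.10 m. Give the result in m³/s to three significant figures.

7.10 m³/s

v̄ = v₀.₆ = 1.018 m/s
q = v̄ × d × w = 1.018 × 2.25 × 3.10 = 7.101 m³/s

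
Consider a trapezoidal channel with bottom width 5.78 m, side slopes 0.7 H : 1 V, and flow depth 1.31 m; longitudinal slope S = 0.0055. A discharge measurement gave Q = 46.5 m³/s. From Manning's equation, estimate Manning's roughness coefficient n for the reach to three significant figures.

A = (b + z·y)·y = (5.78 + 0.7×1.31)×1.31 = 8.773 m²
P = b + 2y√(1+z²) = 5.78 + 2×1.31×√(1+0.7²) = 8.978 m
R = A/P = 8.773/8.978 = 0.9772 m
n = (1/Q)·A·R^(2/3)·S^(1/2) = (1/46.5) × 8.773 × 0.9847 × 0.07416 = 0.01378

0.0138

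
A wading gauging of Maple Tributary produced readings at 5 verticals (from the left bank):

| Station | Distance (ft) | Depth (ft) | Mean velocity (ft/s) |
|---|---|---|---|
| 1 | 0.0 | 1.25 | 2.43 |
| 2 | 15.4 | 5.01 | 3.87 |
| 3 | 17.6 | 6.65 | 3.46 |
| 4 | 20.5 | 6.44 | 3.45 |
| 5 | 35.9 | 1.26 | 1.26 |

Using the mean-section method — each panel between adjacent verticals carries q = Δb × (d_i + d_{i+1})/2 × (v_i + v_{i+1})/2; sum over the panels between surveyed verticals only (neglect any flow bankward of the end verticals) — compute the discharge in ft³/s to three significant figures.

404 ft³/s

Panel 1-2: Δb = 15.4 ft, d̄ = (1.25+5.01)/2 = 3.13, v̄ = (2.43+3.87)/2 = 3.15 → q = 15.4×3.13×3.15 = 151.8 ft³/s
Panel 2-3: Δb = 2.2 ft, d̄ = (5.01+6.65)/2 = 5.83, v̄ = (3.87+3.46)/2 = 3.665 → q = 2.2×5.83×3.665 = 47.01 ft³/s
Panel 3-4: Δb = 2.9 ft, d̄ = (6.65+6.44)/2 = 6.545, v̄ = (3.46+3.45)/2 = 3.455 → q = 2.9×6.545×3.455 = 65.58 ft³/s
Panel 4-5: Δb = 15.4 ft, d̄ = (6.44+1.26)/2 = 3.85, v̄ = (3.45+1.26)/2 = 2.355 → q = 15.4×3.85×2.355 = 139.6 ft³/s
Q = Σ q = 404.0 ft³/s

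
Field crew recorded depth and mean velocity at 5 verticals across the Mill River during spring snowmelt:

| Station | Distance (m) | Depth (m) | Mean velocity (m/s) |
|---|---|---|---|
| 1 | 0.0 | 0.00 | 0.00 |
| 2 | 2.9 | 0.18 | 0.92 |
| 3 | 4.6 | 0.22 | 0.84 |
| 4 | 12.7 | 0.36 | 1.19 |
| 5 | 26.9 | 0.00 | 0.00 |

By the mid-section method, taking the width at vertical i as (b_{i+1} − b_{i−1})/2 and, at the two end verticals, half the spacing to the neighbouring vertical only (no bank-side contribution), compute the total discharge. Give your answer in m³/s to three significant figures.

w_2 = (4.6 − 0.0)/2 = 2.3 m; q_2 = 0.92 × 0.18 × 2.3 = 0.3809 m³/s
w_3 = (12.7 − 2.9)/2 = 4.9 m; q_3 = 0.84 × 0.22 × 4.9 = 0.9055 m³/s
w_4 = (26.9 − 4.6)/2 = 11.15 m; q_4 = 1.19 × 0.36 × 11.15 = 4.777 m³/s
Stations 1, 5 contribute zero (depth or velocity is 0).
Q = Σ qᵢ = 6.063 m³/s

6.06 m³/s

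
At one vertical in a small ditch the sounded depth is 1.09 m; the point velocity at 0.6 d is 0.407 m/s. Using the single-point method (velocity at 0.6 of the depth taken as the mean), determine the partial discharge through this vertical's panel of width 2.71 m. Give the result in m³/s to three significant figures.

v̄ = v₀.₆ = 0.407 m/s
q = v̄ × d × w = 0.4070 × 1.09 × 2.71 = 1.202 m³/s

1.20 m³/s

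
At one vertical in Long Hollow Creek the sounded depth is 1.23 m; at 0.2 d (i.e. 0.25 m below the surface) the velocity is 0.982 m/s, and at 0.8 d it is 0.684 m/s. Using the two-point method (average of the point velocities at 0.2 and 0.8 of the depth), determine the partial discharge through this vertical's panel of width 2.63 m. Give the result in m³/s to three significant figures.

v̄ = (0.982 + 0.684) / 2 = 0.8330 m/s
q = v̄ × d × w = 0.8330 × 1.23 × 2.63 = 2.695 m³/s

2.69 m³/s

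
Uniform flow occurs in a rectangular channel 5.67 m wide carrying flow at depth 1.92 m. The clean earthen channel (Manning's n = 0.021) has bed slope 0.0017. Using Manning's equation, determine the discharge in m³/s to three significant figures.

23.4 m³/s

A = b·y = 5.67 × 1.92 = 10.89 m²
P = b + 2y = 5.67 + 2×1.92 = 9.510 m
R = A/P = 10.89/9.510 = 1.145 m
Q = (1/n)·A·R^(2/3)·S^(1/2) = (1/0.021) × 10.89 × 1.145^(2/3) × 0.0017^(1/2) = 23.39 m³/s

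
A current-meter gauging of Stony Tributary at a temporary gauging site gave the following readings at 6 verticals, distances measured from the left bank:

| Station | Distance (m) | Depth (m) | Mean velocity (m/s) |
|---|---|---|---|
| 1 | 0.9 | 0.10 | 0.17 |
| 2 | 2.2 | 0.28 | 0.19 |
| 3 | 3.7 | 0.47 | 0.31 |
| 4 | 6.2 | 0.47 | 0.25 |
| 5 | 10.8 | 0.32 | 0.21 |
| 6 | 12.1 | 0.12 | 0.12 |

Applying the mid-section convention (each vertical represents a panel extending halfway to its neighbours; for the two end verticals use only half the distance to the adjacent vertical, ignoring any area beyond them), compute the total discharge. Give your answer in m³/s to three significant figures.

w_1 = (2.2 − 0.9)/2 = 0.65 m; q_1 = 0.17 × 0.10 × 0.65 = 0.01105 m³/s
w_2 = (3.7 − 0.9)/2 = 1.4 m; q_2 = 0.19 × 0.28 × 1.4 = 0.07448 m³/s
w_3 = (6.2 − 2.2)/2 = 2 m; q_3 = 0.31 × 0.47 × 2 = 0.2914 m³/s
w_4 = (10.8 − 3.7)/2 = 3.55 m; q_4 = 0.25 × 0.47 × 3.55 = 0.4171 m³/s
w_5 = (12.1 − 6.2)/2 = 2.95 m; q_5 = 0.21 × 0.32 × 2.95 = 0.1982 m³/s
w_6 = (12.1 − 10.8)/2 = 0.65 m; q_6 = 0.12 × 0.12 × 0.65 = 0.009360 m³/s
Q = Σ qᵢ = 1.002 m³/s

1.00 m³/s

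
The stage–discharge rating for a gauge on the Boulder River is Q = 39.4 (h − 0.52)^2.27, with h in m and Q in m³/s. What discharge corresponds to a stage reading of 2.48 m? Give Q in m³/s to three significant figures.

Q = 39.4 × (2.48 − 0.52)^2.27 = 39.4 × 1.96^2.27 = 181.5 m³/s

182 m³/s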